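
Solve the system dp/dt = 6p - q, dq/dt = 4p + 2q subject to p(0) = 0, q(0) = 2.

p(t) = -2te^(4t), q(t) = -4te^(4t) + 2e^(4t)

Coefficient matrix A = [[6, -1], [4, 2]].
Characteristic polynomial det(A - λI) = λ^2 - 8λ + 16 = 0.
Single eigenvalue λ = 4 with algebraic multiplicity 2.
Eigenvector v = (-1,-2); generalized eigenvector w with (A-λI)w=v is (0,1).
General solution: e^(4t)[K_1·v + K_2·(t·v + w)].
Applying p(0)=0, q(0)=2 gives K_1=0, K_2=2.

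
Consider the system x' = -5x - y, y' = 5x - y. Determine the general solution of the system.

x(t) = C_1e^(-3t)sin(t) - C_2e^(-3t)cos(t), y(t) = -2C_1e^(-3t)sin(t) - C_1e^(-3t)cos(t) - C_2e^(-3t)sin(t) + 2C_2e^(-3t)cos(t)

Coefficient matrix A = [[-5, -1], [5, -1]].
Characteristic polynomial det(A - λI) = λ^2 + 6λ + 10 = 0.
Eigenvalues λ = -3 ± i (complex conjugate pair).
For λ=-3+i: an eigenvector is (0,-1) - i(1,-2) = (0 - i, -1 + 2i).
A real fundamental pair from Re and Im of e^((-3+i)t)v: X_1 = e^(-3t)(cos(t)·(0,-1) + sin(t)·(1,-2)), X_2 = e^(-3t)(sin(t)·(0,-1) - cos(t)·(1,-2)).
General solution: C_1X_1 + C_2X_2.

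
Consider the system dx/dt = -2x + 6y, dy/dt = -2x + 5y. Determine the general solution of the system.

x(t) = 3c_1e^(2t) + 2c_2e^(t), y(t) = 2c_1e^(2t) + c_2e^(t)

Coefficient matrix A = [[-2, 6], [-2, 5]].
Characteristic polynomial det(A - λI) = λ^2 - 3λ + 2 = 0.
Eigenvalues λ = 2, 1.
For λ=2: (A-λI) row 1 is [-4, 6], so an eigenvector is (3, 2).
For λ=1: (A-λI) row 1 is [-3, 6], so an eigenvector is (2, 1).
General solution: c_1e^(2t)(3,2) + c_2e^(t)(2,1).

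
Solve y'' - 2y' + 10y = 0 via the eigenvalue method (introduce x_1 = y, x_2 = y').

y(t) = c_1e^(t)cos(3t) + c_2e^(t)sin(3t)

Let x_1 = y, x_2 = y'. Then x_1' = x_2 and x_2' = -10x_1 + 2x_2.
A = [[0,1],[-10,2]]; det(A-λI) = λ^2 - 2λ + 10.
Eigenvalues λ = 1 ± 3i.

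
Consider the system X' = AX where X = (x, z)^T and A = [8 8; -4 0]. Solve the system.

x(t) = -C_1e^(4t)sin(4t) + C_1e^(4t)cos(4t) + C_2e^(4t)sin(4t) + C_2e^(4t)cos(4t), z(t) = -C_1e^(4t)cos(4t) - C_2e^(4t)sin(4t)

Coefficient matrix A = [[8, 8], [-4, 0]].
Characteristic polynomial det(A - λI) = λ^2 - 8λ + 32 = 0.
Eigenvalues λ = 4 ± 4i (complex conjugate pair).
For λ=4+4i: an eigenvector is (1,-1) - i(-1,0) = (1 + i, -1).
A real fundamental pair from Re and Im of e^((4+4i)t)v: X_1 = e^(4t)(cos(4t)·(1,-1) + sin(4t)·(-1,0)), X_2 = e^(4t)(sin(4t)·(1,-1) - cos(4t)·(-1,0)).
General solution: C_1X_1 + C_2X_2.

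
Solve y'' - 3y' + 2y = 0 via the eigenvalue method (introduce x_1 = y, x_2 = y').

y(t) = C_1e^(t) + C_2e^(2t)

Let x_1 = y, x_2 = y'. Then x_1' = x_2 and x_2' = -2x_1 + 3x_2.
A = [[0,1],[-2,3]]; det(A-λI) = λ^2 - 3λ + 2.
Eigenvalues λ = 1, 2 with eigenvectors (1,1), (1,2).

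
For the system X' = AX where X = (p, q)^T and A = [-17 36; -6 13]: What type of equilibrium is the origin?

A = [[-17,36],[-6,13]]; det(A-λI) = λ^2 + 4λ - 5.
λ = -5, 1: opposite signs.

saddle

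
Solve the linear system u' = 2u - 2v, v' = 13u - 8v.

Coefficient matrix A = [[2, -2], [13, -8]].
Characteristic polynomial det(A - λI) = λ^2 + 6λ + 10 = 0.
Eigenvalues λ = -3 ± i (complex conjugate pair).
For λ=-3+i: an eigenvector is (1,3) - i(-1,-2) = (1 + i, 3 + 2i).
A real fundamental pair from Re and Im of e^((-3+i)t)v: X_1 = e^(-3t)(cos(t)·(1,3) + sin(t)·(-1,-2)), X_2 = e^(-3t)(sin(t)·(1,3) - cos(t)·(-1,-2)).
General solution: C_1X_1 + C_2X_2.

u(t) = -C_1e^(-3t)sin(t) + C_1e^(-3t)cos(t) + C_2e^(-3t)sin(t) + C_2e^(-3t)cos(t), v(t) = -2C_1e^(-3t)sin(t) + 3C_1e^(-3t)cos(t) + 3C_2e^(-3t)sin(t) + 2C_2e^(-3t)cos(t)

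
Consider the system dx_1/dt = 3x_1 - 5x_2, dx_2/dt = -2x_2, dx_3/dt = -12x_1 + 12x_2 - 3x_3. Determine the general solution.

Coefficient matrix A = [[3, -5, 0], [0, -2, 0], [-12, 12, -3]].
det(A - λI) = 0 gives eigenvalues λ = -3, -2, 3.
For λ=-3: eigenvector (0,0,1).
For λ=-2: eigenvector (1,1,0).
For λ=3: eigenvector (1,0,-2).
General solution: c_1e^(-3t)(0,0,1) + c_2e^(-2t)(1,1,0) + c_3e^(3t)(1,0,-2).

x_1(t) = c_2e^(-2t) + c_3e^(3t), x_2(t) = c_2e^(-2t), x_3(t) = c_1e^(-3t) - 2c_3e^(3t)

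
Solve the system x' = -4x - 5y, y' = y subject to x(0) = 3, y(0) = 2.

x(t) = -2e^(t) + 5e^(-4t), y(t) = 2e^(t)

Coefficient matrix A = [[-4, -5], [0, 1]].
Characteristic polynomial det(A - λI) = λ^2 + 3λ - 4 = 0.
Eigenvalues λ = 1, -4.
For λ=1: (A-λI) row 1 is [-5, -5], so an eigenvector is (-1, 1).
For λ=-4: (A-λI) row 1 is [0, -5], so an eigenvector is (-1, 0).
General solution: K_1e^(t)(-1,1) + K_2e^(-4t)(-1,0).
Applying x(0)=3, y(0)=2 gives K_1=2, K_2=-5.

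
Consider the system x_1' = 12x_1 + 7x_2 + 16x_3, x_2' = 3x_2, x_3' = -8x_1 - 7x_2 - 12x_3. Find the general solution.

x_1(t) = 2C_1e^(4t) + C_2e^(3t) - C_3e^(-4t), x_2(t) = C_2e^(3t), x_3(t) = -C_1e^(4t) - C_2e^(3t) + C_3e^(-4t)

Coefficient matrix A = [[12, 7, 16], [0, 3, 0], [-8, -7, -12]].
det(A - λI) = 0 gives eigenvalues λ = 4, 3, -4.
For λ=4: eigenvector (2,0,-1).
For λ=3: eigenvector (1,1,-1).
For λ=-4: eigenvector (-1,0,1).
General solution: C_1e^(4t)(2,0,-1) + C_2e^(3t)(1,1,-1) + C_3e^(-4t)(-1,0,1).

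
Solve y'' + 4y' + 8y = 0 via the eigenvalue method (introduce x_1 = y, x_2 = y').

Let x_1 = y, x_2 = y'. Then x_1' = x_2 and x_2' = -8x_1 - 4x_2.
A = [[0,1],[-8,-4]]; det(A-λI) = λ^2 + 4λ + 8.
Eigenvalues λ = -2 ± 2i.

y(t) = K_1e^(-2t)cos(2t) + K_2e^(-2t)sin(2t)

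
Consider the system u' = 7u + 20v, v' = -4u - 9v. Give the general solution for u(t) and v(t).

u(t) = C_1e^(-t)sin(4t) - 2C_1e^(-t)cos(4t) - 2C_2e^(-t)sin(4t) - C_2e^(-t)cos(4t), v(t) = C_1e^(-t)cos(4t) + C_2e^(-t)sin(4t)

Coefficient matrix A = [[7, 20], [-4, -9]].
Characteristic polynomial det(A - λI) = λ^2 + 2λ + 17 = 0.
Eigenvalues λ = -1 ± 4i (complex conjugate pair).
For λ=-1+4i: an eigenvector is (-2,1) - i(1,0) = (-2 - i, 1).
A real fundamental pair from Re and Im of e^((-1+4i)t)v: X_1 = e^(-t)(cos(4t)·(-2,1) + sin(4t)·(1,0)), X_2 = e^(-t)(sin(4t)·(-2,1) - cos(4t)·(1,0)).
General solution: C_1X_1 + C_2X_2.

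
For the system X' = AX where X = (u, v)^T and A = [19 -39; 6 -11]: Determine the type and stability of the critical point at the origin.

unstable spiral

A = [[19,-39],[6,-11]]; det(A-λI) = λ^2 - 8λ + 25.
λ = 4 ± 3i: positive real part.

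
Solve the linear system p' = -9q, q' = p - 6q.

Coefficient matrix A = [[0, -9], [1, -6]].
Characteristic polynomial det(A - λI) = λ^2 + 6λ + 9 = 0.
Single eigenvalue λ = -3 with algebraic multiplicity 2.
Eigenvector v = (3,1); generalized eigenvector w with (A-λI)w=v is (1,0).
General solution: e^(-3t)[c_1·v + c_2·(t·v + w)].

p(t) = 3c_1e^(-3t) + 3c_2te^(-3t) + c_2e^(-3t), q(t) = c_1e^(-3t) + c_2te^(-3t)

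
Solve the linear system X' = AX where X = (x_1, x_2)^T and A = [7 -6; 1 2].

x_1(t) = 2C_1e^(4t) - 3C_2e^(5t), x_2(t) = C_1e^(4t) - C_2e^(5t)

Coefficient matrix A = [[7, -6], [1, 2]].
Characteristic polynomial det(A - λI) = λ^2 - 9λ + 20 = 0.
Eigenvalues λ = 4, 5.
For λ=4: (A-λI) row 1 is [3, -6], so an eigenvector is (2, 1).
For λ=5: (A-λI) row 1 is [2, -6], so an eigenvector is (-3, -1).
General solution: C_1e^(4t)(2,1) + C_2e^(5t)(-3,-1).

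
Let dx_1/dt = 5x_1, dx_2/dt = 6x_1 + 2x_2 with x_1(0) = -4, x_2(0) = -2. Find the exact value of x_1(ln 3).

A = [[5,0],[6,2]]; eigenvalues λ = 5, 2.
Eigenvectors: (-1,-2) for λ=5, (0,-1) for λ=2.
From the initial condition, c_1 = 4, c_2 = -6.
x_1(ln 3) = (4)(3^5)(-1) + (-6)(3^2)(0) = -972.

-972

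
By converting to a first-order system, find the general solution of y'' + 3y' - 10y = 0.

Let x_1 = y, x_2 = y'. Then x_1' = x_2 and x_2' = 10x_1 - 3x_2.
A = [[0,1],[10,-3]]; det(A-λI) = λ^2 + 3λ - 10.
Eigenvalues λ = 2, -5 with eigenvectors (1,2), (1,-5).

y(t) = K_1e^(2t) + K_2e^(-5t)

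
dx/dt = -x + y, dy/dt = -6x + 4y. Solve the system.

x(t) = -C_1e^(t) - C_2e^(2t), y(t) = -2C_1e^(t) - 3C_2e^(2t)

Coefficient matrix A = [[-1, 1], [-6, 4]].
Characteristic polynomial det(A - λI) = λ^2 - 3λ + 2 = 0.
Eigenvalues λ = 1, 2.
For λ=1: (A-λI) row 1 is [-2, 1], so an eigenvector is (-1, -2).
For λ=2: (A-λI) row 1 is [-3, 1], so an eigenvector is (-1, -3).
General solution: C_1e^(t)(-1,-2) + C_2e^(2t)(-1,-3).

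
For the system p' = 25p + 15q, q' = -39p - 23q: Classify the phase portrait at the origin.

unstable spiral

A = [[25,15],[-39,-23]]; det(A-λI) = λ^2 - 2λ + 10.
λ = 1 ± 3i: positive real part.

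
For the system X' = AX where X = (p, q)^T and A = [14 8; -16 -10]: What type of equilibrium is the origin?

A = [[14,8],[-16,-10]]; det(A-λI) = λ^2 - 4λ - 12.
λ = -2, 6: opposite signs.

saddle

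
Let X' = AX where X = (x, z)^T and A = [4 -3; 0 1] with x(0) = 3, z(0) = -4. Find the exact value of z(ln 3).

A = [[4,-3],[0,1]]; eigenvalues λ = 4, 1.
Eigenvectors: (-1,0) for λ=4, (1,1) for λ=1.
From the initial condition, c_1 = -7, c_2 = -4.
z(ln 3) = (-7)(3^4)(0) + (-4)(3^1)(1) = -12.

-12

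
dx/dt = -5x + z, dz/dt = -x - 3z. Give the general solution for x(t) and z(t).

Coefficient matrix A = [[-5, 1], [-1, -3]].
Characteristic polynomial det(A - λI) = λ^2 + 8λ + 16 = 0.
Single eigenvalue λ = -4 with algebraic multiplicity 2.
Eigenvector v = (1,1); generalized eigenvector w with (A-λI)w=v is (-3,-2).
General solution: e^(-4t)[C_1·v + C_2·(t·v + w)].

x(t) = C_1e^(-4t) + C_2te^(-4t) - 3C_2e^(-4t), z(t) = C_1e^(-4t) + C_2te^(-4t) - 2C_2e^(-4t)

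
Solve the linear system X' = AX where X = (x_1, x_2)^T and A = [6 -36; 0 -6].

Coefficient matrix A = [[6, -36], [0, -6]].
Characteristic polynomial det(A - λI) = λ^2 - 36 = 0.
Eigenvalues λ = -6, 6.
For λ=-6: (A-λI) row 1 is [12, -36], so an eigenvector is (-3, -1).
For λ=6: (A-λI) row 1 is [0, -36], so an eigenvector is (-1, 0).
General solution: K_1e^(-6t)(-3,-1) + K_2e^(6t)(-1,0).

x_1(t) = -3K_1e^(-6t) - K_2e^(6t), x_2(t) = -K_1e^(-6t)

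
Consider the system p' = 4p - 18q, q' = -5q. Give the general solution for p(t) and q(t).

p(t) = -2c_1e^(-5t) - c_2e^(4t), q(t) = -c_1e^(-5t)

Coefficient matrix A = [[4, -18], [0, -5]].
Characteristic polynomial det(A - λI) = λ^2 + λ - 20 = 0.
Eigenvalues λ = -5, 4.
For λ=-5: (A-λI) row 1 is [9, -18], so an eigenvector is (-2, -1).
For λ=4: (A-λI) row 1 is [0, -18], so an eigenvector is (-1, 0).
General solution: c_1e^(-5t)(-2,-1) + c_2e^(4t)(-1,0).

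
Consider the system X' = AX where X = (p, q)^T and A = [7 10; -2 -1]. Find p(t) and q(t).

Coefficient matrix A = [[7, 10], [-2, -1]].
Characteristic polynomial det(A - λI) = λ^2 - 6λ + 13 = 0.
Eigenvalues λ = 3 ± 2i (complex conjugate pair).
For λ=3+2i: an eigenvector is (-2,1) - i(1,0) = (-2 - i, 1).
A real fundamental pair from Re and Im of e^((3+2i)t)v: X_1 = e^(3t)(cos(2t)·(-2,1) + sin(2t)·(1,0)), X_2 = e^(3t)(sin(2t)·(-2,1) - cos(2t)·(1,0)).
General solution: c_1X_1 + c_2X_2.

p(t) = c_1e^(3t)sin(2t) - 2c_1e^(3t)cos(2t) - 2c_2e^(3t)sin(2t) - c_2e^(3t)cos(2t), q(t) = c_1e^(3t)cos(2t) + c_2e^(3t)sin(2t)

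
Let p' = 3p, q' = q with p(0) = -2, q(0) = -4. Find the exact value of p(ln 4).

A = [[3,0],[0,1]]; eigenvalues λ = 1, 3.
Eigenvectors: (0,-1) for λ=1, (1,0) for λ=3.
From the initial condition, c_1 = 4, c_2 = -2.
p(ln 4) = (4)(4^1)(0) + (-2)(4^3)(1) = -128.

-128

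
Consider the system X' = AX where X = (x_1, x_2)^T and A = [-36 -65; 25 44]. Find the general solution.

Coefficient matrix A = [[-36, -65], [25, 44]].
Characteristic polynomial det(A - λI) = λ^2 - 8λ + 41 = 0.
Eigenvalues λ = 4 ± 5i (complex conjugate pair).
For λ=4+5i: an eigenvector is (-3,2) - i(-2,1) = (-3 + 2i, 2 - i).
A real fundamental pair from Re and Im of e^((4+5i)t)v: X_1 = e^(4t)(cos(5t)·(-3,2) + sin(5t)·(-2,1)), X_2 = e^(4t)(sin(5t)·(-3,2) - cos(5t)·(-2,1)).
General solution: C_1X_1 + C_2X_2.

x_1(t) = -2C_1e^(4t)sin(5t) - 3C_1e^(4t)cos(5t) - 3C_2e^(4t)sin(5t) + 2C_2e^(4t)cos(5t), x_2(t) = C_1e^(4t)sin(5t) + 2C_1e^(4t)cos(5t) + 2C_2e^(4t)sin(5t) - C_2e^(4t)cos(5t)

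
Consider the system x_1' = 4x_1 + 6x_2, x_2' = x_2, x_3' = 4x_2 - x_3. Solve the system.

x_1(t) = K_1e^(4t) - 2K_3e^(t), x_2(t) = K_3e^(t), x_3(t) = K_2e^(-t) + 2K_3e^(t)

Coefficient matrix A = [[4, 6, 0], [0, 1, 0], [0, 4, -1]].
det(A - λI) = 0 gives eigenvalues λ = 4, -1, 1.
For λ=4: eigenvector (1,0,0).
For λ=-1: eigenvector (0,0,1).
For λ=1: eigenvector (-2,1,2).
General solution: K_1e^(4t)(1,0,0) + K_2e^(-t)(0,0,1) + K_3e^(t)(-2,1,2).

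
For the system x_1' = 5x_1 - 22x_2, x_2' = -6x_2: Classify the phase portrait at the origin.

saddle

A = [[5,-22],[0,-6]]; det(A-λI) = λ^2 + λ - 30.
λ = 5, -6: opposite signs.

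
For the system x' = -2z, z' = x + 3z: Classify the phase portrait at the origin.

A = [[0,-2],[1,3]]; det(A-λI) = λ^2 - 3λ + 2.
λ = 1, 2: both positive.

unstable node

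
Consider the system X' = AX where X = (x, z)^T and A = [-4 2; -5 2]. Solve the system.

Coefficient matrix A = [[-4, 2], [-5, 2]].
Characteristic polynomial det(A - λI) = λ^2 + 2λ + 2 = 0.
Eigenvalues λ = -1 ± i (complex conjugate pair).
For λ=-1+i: an eigenvector is (1,1) - i(-1,-2) = (1 + i, 1 + 2i).
A real fundamental pair from Re and Im of e^((-1+i)t)v: X_1 = e^(-t)(cos(t)·(1,1) + sin(t)·(-1,-2)), X_2 = e^(-t)(sin(t)·(1,1) - cos(t)·(-1,-2)).
General solution: K_1X_1 + K_2X_2.

x(t) = -K_1e^(-t)sin(t) + K_1e^(-t)cos(t) + K_2e^(-t)sin(t) + K_2e^(-t)cos(t), z(t) = -2K_1e^(-t)sin(t) + K_1e^(-t)cos(t) + K_2e^(-t)sin(t) + 2K_2e^(-t)cos(t)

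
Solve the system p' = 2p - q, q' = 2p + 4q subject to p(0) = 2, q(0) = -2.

p(t) = 2e^(3t)cos(t), q(t) = 2e^(3t)sin(t) - 2e^(3t)cos(t)

Coefficient matrix A = [[2, -1], [2, 4]].
Characteristic polynomial det(A - λI) = λ^2 - 6λ + 10 = 0.
Eigenvalues λ = 3 ± i (complex conjugate pair).
For λ=3+i: an eigenvector is (1,-1) - i(0,1) = (1, -1 - i).
A real fundamental pair from Re and Im of e^((3+i)t)v: X_1 = e^(3t)(cos(t)·(1,-1) + sin(t)·(0,1)), X_2 = e^(3t)(sin(t)·(1,-1) - cos(t)·(0,1)).
General solution: K_1X_1 + K_2X_2.
Applying p(0)=2, q(0)=-2 gives K_1=2, K_2=0.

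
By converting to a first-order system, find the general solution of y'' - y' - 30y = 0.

y(t) = C_1e^(-5t) + C_2e^(6t)

Let x_1 = y, x_2 = y'. Then x_1' = x_2 and x_2' = 30x_1 + x_2.
A = [[0,1],[30,1]]; det(A-λI) = λ^2 - λ - 30.
Eigenvalues λ = -5, 6 with eigenvectors (1,-5), (1,6).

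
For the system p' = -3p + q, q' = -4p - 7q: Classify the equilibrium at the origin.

stable improper node

A = [[-3,1],[-4,-7]]; det(A-λI) = λ^2 + 10λ + 25.
repeated λ = -5 with a single eigenvector.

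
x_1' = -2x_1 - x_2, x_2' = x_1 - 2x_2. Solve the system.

x_1(t) = K_1e^(-2t)sin(t) - K_2e^(-2t)cos(t), x_2(t) = -K_1e^(-2t)cos(t) - K_2e^(-2t)sin(t)

Coefficient matrix A = [[-2, -1], [1, -2]].
Characteristic polynomial det(A - λI) = λ^2 + 4λ + 5 = 0.
Eigenvalues λ = -2 ± i (complex conjugate pair).
For λ=-2+i: an eigenvector is (0,-1) - i(1,0) = (0 - i, -1).
A real fundamental pair from Re and Im of e^((-2+i)t)v: X_1 = e^(-2t)(cos(t)·(0,-1) + sin(t)·(1,0)), X_2 = e^(-2t)(sin(t)·(0,-1) - cos(t)·(1,0)).
General solution: K_1X_1 + K_2X_2.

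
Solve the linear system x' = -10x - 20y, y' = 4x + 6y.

x(t) = K_1e^(-2t)sin(4t) + 2K_1e^(-2t)cos(4t) + 2K_2e^(-2t)sin(4t) - K_2e^(-2t)cos(4t), y(t) = -K_1e^(-2t)cos(4t) - K_2e^(-2t)sin(4t)

Coefficient matrix A = [[-10, -20], [4, 6]].
Characteristic polynomial det(A - λI) = λ^2 + 4λ + 20 = 0.
Eigenvalues λ = -2 ± 4i (complex conjugate pair).
For λ=-2+4i: an eigenvector is (2,-1) - i(1,0) = (2 - i, -1).
A real fundamental pair from Re and Im of e^((-2+4i)t)v: X_1 = e^(-2t)(cos(4t)·(2,-1) + sin(4t)·(1,0)), X_2 = e^(-2t)(sin(4t)·(2,-1) - cos(4t)·(1,0)).
General solution: K_1X_1 + K_2X_2.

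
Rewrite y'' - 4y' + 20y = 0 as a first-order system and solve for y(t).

y(t) = c_1e^(2t)cos(4t) + c_2e^(2t)sin(4t)

Let x_1 = y, x_2 = y'. Then x_1' = x_2 and x_2' = -20x_1 + 4x_2.
A = [[0,1],[-20,4]]; det(A-λI) = λ^2 - 4λ + 20.
Eigenvalues λ = 2 ± 4i.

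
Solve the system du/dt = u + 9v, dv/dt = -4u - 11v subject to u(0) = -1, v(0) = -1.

Coefficient matrix A = [[1, 9], [-4, -11]].
Characteristic polynomial det(A - λI) = λ^2 + 10λ + 25 = 0.
Single eigenvalue λ = -5 with algebraic multiplicity 2.
Eigenvector v = (3,-2); generalized eigenvector w with (A-λI)w=v is (-1,1).
General solution: e^(-5t)[K_1·v + K_2·(t·v + w)].
Applying u(0)=-1, v(0)=-1 gives K_1=-2, K_2=-5.

u(t) = -15te^(-5t) - e^(-5t), v(t) = 10te^(-5t) - e^(-5t)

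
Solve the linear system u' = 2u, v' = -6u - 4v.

u(t) = -C_1e^(2t), v(t) = C_1e^(2t) - C_2e^(-4t)

Coefficient matrix A = [[2, 0], [-6, -4]].
Characteristic polynomial det(A - λI) = λ^2 + 2λ - 8 = 0.
Eigenvalues λ = 2, -4.
For λ=2: (A-λI) row 2 is [-6, -6], so an eigenvector is (-1, 1).
For λ=-4: (A-λI) row 1 is [6, 0], so an eigenvector is (0, -1).
General solution: C_1e^(2t)(-1,1) + C_2e^(-4t)(0,-1).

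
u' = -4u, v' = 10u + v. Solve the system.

u(t) = -C_2e^(-4t), v(t) = C_1e^(t) + 2C_2e^(-4t)

Coefficient matrix A = [[-4, 0], [10, 1]].
Characteristic polynomial det(A - λI) = λ^2 + 3λ - 4 = 0.
Eigenvalues λ = 1, -4.
For λ=1: (A-λI) row 1 is [-5, 0], so an eigenvector is (0, 1).
For λ=-4: (A-λI) row 2 is [10, 5], so an eigenvector is (-1, 2).
General solution: C_1e^(t)(0,1) + C_2e^(-4t)(-1,2).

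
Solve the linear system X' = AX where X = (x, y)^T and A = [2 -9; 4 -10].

Coefficient matrix A = [[2, -9], [4, -10]].
Characteristic polynomial det(A - λI) = λ^2 + 8λ + 16 = 0.
Single eigenvalue λ = -4 with algebraic multiplicity 2.
Eigenvector v = (-3,-2); generalized eigenvector w with (A-λI)w=v is (1,1).
General solution: e^(-4t)[C_1·v + C_2·(t·v + w)].

x(t) = -3C_1e^(-4t) - 3C_2te^(-4t) + C_2e^(-4t), y(t) = -2C_1e^(-4t) - 2C_2te^(-4t) + C_2e^(-4t)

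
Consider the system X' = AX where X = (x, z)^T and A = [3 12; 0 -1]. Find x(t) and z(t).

Coefficient matrix A = [[3, 12], [0, -1]].
Characteristic polynomial det(A - λI) = λ^2 - 2λ - 3 = 0.
Eigenvalues λ = 3, -1.
For λ=3: (A-λI) row 1 is [0, 12], so an eigenvector is (1, 0).
For λ=-1: (A-λI) row 1 is [4, 12], so an eigenvector is (-3, 1).
General solution: C_1e^(3t)(1,0) + C_2e^(-t)(-3,1).

x(t) = C_1e^(3t) - 3C_2e^(-t), z(t) = C_2e^(-t)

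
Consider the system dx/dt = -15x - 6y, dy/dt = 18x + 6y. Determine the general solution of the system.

Coefficient matrix A = [[-15, -6], [18, 6]].
Characteristic polynomial det(A - λI) = λ^2 + 9λ + 18 = 0.
Eigenvalues λ = -3, -6.
For λ=-3: (A-λI) row 1 is [-12, -6], so an eigenvector is (1, -2).
For λ=-6: (A-λI) row 1 is [-9, -6], so an eigenvector is (2, -3).
General solution: C_1e^(-3t)(1,-2) + C_2e^(-6t)(2,-3).

x(t) = C_1e^(-3t) + 2C_2e^(-6t), y(t) = -2C_1e^(-3t) - 3C_2e^(-6t)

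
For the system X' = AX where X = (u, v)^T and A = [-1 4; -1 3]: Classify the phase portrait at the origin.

unstable improper node

A = [[-1,4],[-1,3]]; det(A-λI) = λ^2 - 2λ + 1.
repeated λ = 1 with a single eigenvector.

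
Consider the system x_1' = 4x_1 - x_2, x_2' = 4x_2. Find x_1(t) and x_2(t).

x_1(t) = K_1e^(4t) + K_2te^(4t) + K_2e^(4t), x_2(t) = -K_2e^(4t)

Coefficient matrix A = [[4, -1], [0, 4]].
Characteristic polynomial det(A - λI) = λ^2 - 8λ + 16 = 0.
Single eigenvalue λ = 4 with algebraic multiplicity 2.
Eigenvector v = (1,0); generalized eigenvector w with (A-λI)w=v is (1,-1).
General solution: e^(4t)[K_1·v + K_2·(t·v + w)].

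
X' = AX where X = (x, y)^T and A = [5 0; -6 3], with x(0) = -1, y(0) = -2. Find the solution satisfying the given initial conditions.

Coefficient matrix A = [[5, 0], [-6, 3]].
Characteristic polynomial det(A - λI) = λ^2 - 8λ + 15 = 0.
Eigenvalues λ = 3, 5.
For λ=3: (A-λI) row 1 is [2, 0], so an eigenvector is (0, 1).
For λ=5: (A-λI) row 2 is [-6, -2], so an eigenvector is (1, -3).
General solution: C_1e^(3t)(0,1) + C_2e^(5t)(1,-3).
Applying x(0)=-1, y(0)=-2 gives C_1=-5, C_2=-1.

x(t) = -e^(5t), y(t) = 3e^(5t) - 5e^(3t)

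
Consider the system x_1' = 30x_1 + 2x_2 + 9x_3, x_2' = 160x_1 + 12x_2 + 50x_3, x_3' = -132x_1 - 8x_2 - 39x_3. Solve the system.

x_1(t) = C_1e^(2t) + C_2e^(4t) - C_3e^(-3t), x_2(t) = 4C_1e^(2t) + 5C_2e^(4t) - 6C_3e^(-3t), x_3(t) = -4C_1e^(2t) - 4C_2e^(4t) + 5C_3e^(-3t)

Coefficient matrix A = [[30, 2, 9], [160, 12, 50], [-132, -8, -39]].
det(A - λI) = 0 gives eigenvalues λ = 2, 4, -3.
For λ=2: eigenvector (1,4,-4).
For λ=4: eigenvector (1,5,-4).
For λ=-3: eigenvector (-1,-6,5).
General solution: C_1e^(2t)(1,4,-4) + C_2e^(4t)(1,5,-4) + C_3e^(-3t)(-1,-6,5).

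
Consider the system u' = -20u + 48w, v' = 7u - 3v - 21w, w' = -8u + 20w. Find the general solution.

Coefficient matrix A = [[-20, 0, 48], [7, -3, -21], [-8, 0, 20]].
det(A - λI) = 0 gives eigenvalues λ = 4, -4, -3.
For λ=4: eigenvector (-2,1,-1).
For λ=-4: eigenvector (3,0,1).
For λ=-3: eigenvector (0,1,0).
General solution: C_1e^(4t)(-2,1,-1) + C_2e^(-4t)(3,0,1) + C_3e^(-3t)(0,1,0).

u(t) = -2C_1e^(4t) + 3C_2e^(-4t), v(t) = C_1e^(4t) + C_3e^(-3t), w(t) = -C_1e^(4t) + C_2e^(-4t)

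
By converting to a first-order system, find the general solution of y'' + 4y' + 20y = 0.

Let x_1 = y, x_2 = y'. Then x_1' = x_2 and x_2' = -20x_1 - 4x_2.
A = [[0,1],[-20,-4]]; det(A-λI) = λ^2 + 4λ + 20.
Eigenvalues λ = -2 ± 4i.

y(t) = C_1e^(-2t)cos(4t) + C_2e^(-2t)sin(4t)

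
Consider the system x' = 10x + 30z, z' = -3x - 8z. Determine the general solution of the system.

x(t) = -3c_1e^(t)sin(3t) - c_1e^(t)cos(3t) - c_2e^(t)sin(3t) + 3c_2e^(t)cos(3t), z(t) = c_1e^(t)sin(3t) - c_2e^(t)cos(3t)

Coefficient matrix A = [[10, 30], [-3, -8]].
Characteristic polynomial det(A - λI) = λ^2 - 2λ + 10 = 0.
Eigenvalues λ = 1 ± 3i (complex conjugate pair).
For λ=1+3i: an eigenvector is (-1,0) - i(-3,1) = (-1 + 3i, 0 - i).
A real fundamental pair from Re and Im of e^((1+3i)t)v: X_1 = e^(t)(cos(3t)·(-1,0) + sin(3t)·(-3,1)), X_2 = e^(t)(sin(3t)·(-1,0) - cos(3t)·(-3,1)).
General solution: c_1X_1 + c_2X_2.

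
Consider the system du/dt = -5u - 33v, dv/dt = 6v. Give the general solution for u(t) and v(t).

Coefficient matrix A = [[-5, -33], [0, 6]].
Characteristic polynomial det(A - λI) = λ^2 - λ - 30 = 0.
Eigenvalues λ = 6, -5.
For λ=6: (A-λI) row 1 is [-11, -33], so an eigenvector is (-3, 1).
For λ=-5: (A-λI) row 1 is [0, -33], so an eigenvector is (1, 0).
General solution: C_1e^(6t)(-3,1) + C_2e^(-5t)(1,0).

u(t) = -3C_1e^(6t) + C_2e^(-5t), v(t) = C_1e^(6t)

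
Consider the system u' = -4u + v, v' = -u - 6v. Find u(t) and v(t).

Coefficient matrix A = [[-4, 1], [-1, -6]].
Characteristic polynomial det(A - λI) = λ^2 + 10λ + 25 = 0.
Single eigenvalue λ = -5 with algebraic multiplicity 2.
Eigenvector v = (1,-1); generalized eigenvector w with (A-λI)w=v is (2,-1).
General solution: e^(-5t)[c_1·v + c_2·(t·v + w)].

u(t) = c_1e^(-5t) + c_2te^(-5t) + 2c_2e^(-5t), v(t) = -c_1e^(-5t) - c_2te^(-5t) - c_2e^(-5t)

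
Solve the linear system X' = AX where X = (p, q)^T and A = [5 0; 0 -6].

Coefficient matrix A = [[5, 0], [0, -6]].
Characteristic polynomial det(A - λI) = λ^2 + λ - 30 = 0.
Eigenvalues λ = -6, 5.
For λ=-6: (A-λI) row 1 is [11, 0], so an eigenvector is (0, 1).
For λ=5: (A-λI) row 2 is [0, -11], so an eigenvector is (-1, 0).
General solution: c_1e^(-6t)(0,1) + c_2e^(5t)(-1,0).

p(t) = -c_2e^(5t), q(t) = c_1e^(-6t)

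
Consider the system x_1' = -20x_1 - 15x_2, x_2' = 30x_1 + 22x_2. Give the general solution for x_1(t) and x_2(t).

x_1(t) = -2C_1e^(t)sin(3t) + C_1e^(t)cos(3t) + C_2e^(t)sin(3t) + 2C_2e^(t)cos(3t), x_2(t) = 3C_1e^(t)sin(3t) - C_1e^(t)cos(3t) - C_2e^(t)sin(3t) - 3C_2e^(t)cos(3t)

Coefficient matrix A = [[-20, -15], [30, 22]].
Characteristic polynomial det(A - λI) = λ^2 - 2λ + 10 = 0.
Eigenvalues λ = 1 ± 3i (complex conjugate pair).
For λ=1+3i: an eigenvector is (1,-1) - i(-2,3) = (1 + 2i, -1 - 3i).
A real fundamental pair from Re and Im of e^((1+3i)t)v: X_1 = e^(t)(cos(3t)·(1,-1) + sin(3t)·(-2,3)), X_2 = e^(t)(sin(3t)·(1,-1) - cos(3t)·(-2,3)).
General solution: C_1X_1 + C_2X_2.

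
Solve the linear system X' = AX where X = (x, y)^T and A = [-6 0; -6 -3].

Coefficient matrix A = [[-6, 0], [-6, -3]].
Characteristic polynomial det(A - λI) = λ^2 + 9λ + 18 = 0.
Eigenvalues λ = -3, -6.
For λ=-3: (A-λI) row 1 is [-3, 0], so an eigenvector is (0, 1).
For λ=-6: (A-λI) row 2 is [-6, 3], so an eigenvector is (1, 2).
General solution: C_1e^(-3t)(0,1) + C_2e^(-6t)(1,2).

x(t) = C_2e^(-6t), y(t) = C_1e^(-3t) + 2C_2e^(-6t)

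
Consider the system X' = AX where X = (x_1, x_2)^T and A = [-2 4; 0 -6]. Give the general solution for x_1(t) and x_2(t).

x_1(t) = -K_1e^(-6t) + K_2e^(-2t), x_2(t) = K_1e^(-6t)

Coefficient matrix A = [[-2, 4], [0, -6]].
Characteristic polynomial det(A - λI) = λ^2 + 8λ + 12 = 0.
Eigenvalues λ = -6, -2.
For λ=-6: (A-λI) row 1 is [4, 4], so an eigenvector is (-1, 1).
For λ=-2: (A-λI) row 1 is [0, 4], so an eigenvector is (1, 0).
General solution: K_1e^(-6t)(-1,1) + K_2e^(-2t)(1,0).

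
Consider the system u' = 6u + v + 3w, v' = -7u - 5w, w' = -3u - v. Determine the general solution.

u(t) = -C_1e^(t) + C_2e^(2t) + 2C_3e^(3t), v(t) = 2C_1e^(t) - C_2e^(2t) - 3C_3e^(3t), w(t) = C_1e^(t) - C_2e^(2t) - C_3e^(3t)

Coefficient matrix A = [[6, 1, 3], [-7, 0, -5], [-3, -1, 0]].
det(A - λI) = 0 gives eigenvalues λ = 1, 2, 3.
For λ=1: eigenvector (-1,2,1).
For λ=2: eigenvector (1,-1,-1).
For λ=3: eigenvector (2,-3,-1).
General solution: C_1e^(t)(-1,2,1) + C_2e^(2t)(1,-1,-1) + C_3e^(3t)(2,-3,-1).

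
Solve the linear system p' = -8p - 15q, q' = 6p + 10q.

p(t) = -K_1e^(t)sin(3t) + 2K_1e^(t)cos(3t) + 2K_2e^(t)sin(3t) + K_2e^(t)cos(3t), q(t) = K_1e^(t)sin(3t) - K_1e^(t)cos(3t) - K_2e^(t)sin(3t) - K_2e^(t)cos(3t)

Coefficient matrix A = [[-8, -15], [6, 10]].
Characteristic polynomial det(A - λI) = λ^2 - 2λ + 10 = 0.
Eigenvalues λ = 1 ± 3i (complex conjugate pair).
For λ=1+3i: an eigenvector is (2,-1) - i(-1,1) = (2 + i, -1 - i).
A real fundamental pair from Re and Im of e^((1+3i)t)v: X_1 = e^(t)(cos(3t)·(2,-1) + sin(3t)·(-1,1)), X_2 = e^(t)(sin(3t)·(2,-1) - cos(3t)·(-1,1)).
General solution: K_1X_1 + K_2X_2.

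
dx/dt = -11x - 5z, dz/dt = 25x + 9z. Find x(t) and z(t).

Coefficient matrix A = [[-11, -5], [25, 9]].
Characteristic polynomial det(A - λI) = λ^2 + 2λ + 26 = 0.
Eigenvalues λ = -1 ± 5i (complex conjugate pair).
For λ=-1+5i: an eigenvector is (0,1) - i(-1,2) = (0 + i, 1 - 2i).
A real fundamental pair from Re and Im of e^((-1+5i)t)v: X_1 = e^(-t)(cos(5t)·(0,1) + sin(5t)·(-1,2)), X_2 = e^(-t)(sin(5t)·(0,1) - cos(5t)·(-1,2)).
General solution: C_1X_1 + C_2X_2.

x(t) = -C_1e^(-t)sin(5t) + C_2e^(-t)cos(5t), z(t) = 2C_1e^(-t)sin(5t) + C_1e^(-t)cos(5t) + C_2e^(-t)sin(5t) - 2C_2e^(-t)cos(5t)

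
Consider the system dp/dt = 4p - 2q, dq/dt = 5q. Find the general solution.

p(t) = 2C_1e^(5t) + C_2e^(4t), q(t) = -C_1e^(5t)

Coefficient matrix A = [[4, -2], [0, 5]].
Characteristic polynomial det(A - λI) = λ^2 - 9λ + 20 = 0.
Eigenvalues λ = 5, 4.
For λ=5: (A-λI) row 1 is [-1, -2], so an eigenvector is (2, -1).
For λ=4: (A-λI) row 1 is [0, -2], so an eigenvector is (1, 0).
General solution: C_1e^(5t)(2,-1) + C_2e^(4t)(1,0).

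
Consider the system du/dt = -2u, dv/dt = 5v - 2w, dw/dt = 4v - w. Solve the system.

Coefficient matrix A = [[-2, 0, 0], [0, 5, -2], [0, 4, -1]].
det(A - λI) = 0 gives eigenvalues λ = -2, 3, 1.
For λ=-2: eigenvector (1,0,0).
For λ=3: eigenvector (0,1,1).
For λ=1: eigenvector (0,-1,-2).
General solution: K_1e^(-2t)(1,0,0) + K_2e^(3t)(0,1,1) + K_3e^(t)(0,-1,-2).

u(t) = K_1e^(-2t), v(t) = K_2e^(3t) - K_3e^(t), w(t) = K_2e^(3t) - 2K_3e^(t)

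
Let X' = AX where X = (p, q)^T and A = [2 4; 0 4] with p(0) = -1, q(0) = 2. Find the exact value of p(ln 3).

A = [[2,4],[0,4]]; eigenvalues λ = 2, 4.
Eigenvectors: (1,0) for λ=2, (2,1) for λ=4.
From the initial condition, c_1 = -5, c_2 = 2.
p(ln 3) = (-5)(3^2)(1) + (2)(3^4)(2) = 279.

279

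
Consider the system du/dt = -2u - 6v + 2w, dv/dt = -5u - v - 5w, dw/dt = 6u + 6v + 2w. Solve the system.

u(t) = 2C_1e^(-t) - C_2e^(4t) + C_3e^(-4t), v(t) = -C_1e^(-t) + C_2e^(4t), w(t) = -2C_1e^(-t) - C_3e^(-4t)

Coefficient matrix A = [[-2, -6, 2], [-5, -1, -5], [6, 6, 2]].
det(A - λI) = 0 gives eigenvalues λ = -1, 4, -4.
For λ=-1: eigenvector (2,-1,-2).
For λ=4: eigenvector (-1,1,0).
For λ=-4: eigenvector (1,0,-1).
General solution: C_1e^(-t)(2,-1,-2) + C_2e^(4t)(-1,1,0) + C_3e^(-4t)(1,0,-1).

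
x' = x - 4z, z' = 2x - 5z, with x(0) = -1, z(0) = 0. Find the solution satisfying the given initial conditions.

x(t) = -2e^(-t) + e^(-3t), z(t) = -e^(-t) + e^(-3t)

Coefficient matrix A = [[1, -4], [2, -5]].
Characteristic polynomial det(A - λI) = λ^2 + 4λ + 3 = 0.
Eigenvalues λ = -1, -3.
For λ=-1: (A-λI) row 1 is [2, -4], so an eigenvector is (2, 1).
For λ=-3: (A-λI) row 1 is [4, -4], so an eigenvector is (1, 1).
General solution: c_1e^(-t)(2,1) + c_2e^(-3t)(1,1).
Applying x(0)=-1, z(0)=0 gives c_1=-1, c_2=1.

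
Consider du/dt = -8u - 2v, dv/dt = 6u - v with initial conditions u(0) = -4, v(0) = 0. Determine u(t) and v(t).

Coefficient matrix A = [[-8, -2], [6, -1]].
Characteristic polynomial det(A - λI) = λ^2 + 9λ + 20 = 0.
Eigenvalues λ = -5, -4.
For λ=-5: (A-λI) row 1 is [-3, -2], so an eigenvector is (2, -3).
For λ=-4: (A-λI) row 1 is [-4, -2], so an eigenvector is (1, -2).
General solution: c_1e^(-5t)(2,-3) + c_2e^(-4t)(1,-2).
Applying u(0)=-4, v(0)=0 gives c_1=-8, c_2=12.

u(t) = 12e^(-4t) - 16e^(-5t), v(t) = -24e^(-4t) + 24e^(-5t)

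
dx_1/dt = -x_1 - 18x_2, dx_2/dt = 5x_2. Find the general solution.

x_1(t) = C_1e^(-t) - 3C_2e^(5t), x_2(t) = C_2e^(5t)

Coefficient matrix A = [[-1, -18], [0, 5]].
Characteristic polynomial det(A - λI) = λ^2 - 4λ - 5 = 0.
Eigenvalues λ = -1, 5.
For λ=-1: (A-λI) row 1 is [0, -18], so an eigenvector is (1, 0).
For λ=5: (A-λI) row 1 is [-6, -18], so an eigenvector is (-3, 1).
General solution: C_1e^(-t)(1,0) + C_2e^(5t)(-3,1).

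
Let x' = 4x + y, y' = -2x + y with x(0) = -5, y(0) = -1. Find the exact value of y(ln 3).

189

A = [[4,1],[-2,1]]; eigenvalues λ = 2, 3.
Eigenvectors: (1,-2) for λ=2, (-1,1) for λ=3.
From the initial condition, c_1 = 6, c_2 = 11.
y(ln 3) = (6)(3^2)(-2) + (11)(3^3)(1) = 189.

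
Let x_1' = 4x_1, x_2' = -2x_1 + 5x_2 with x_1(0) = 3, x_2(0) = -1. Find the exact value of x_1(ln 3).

243

A = [[4,0],[-2,5]]; eigenvalues λ = 5, 4.
Eigenvectors: (0,1) for λ=5, (-1,-2) for λ=4.
From the initial condition, c_1 = -7, c_2 = -3.
x_1(ln 3) = (-7)(3^5)(0) + (-3)(3^4)(-1) = 243.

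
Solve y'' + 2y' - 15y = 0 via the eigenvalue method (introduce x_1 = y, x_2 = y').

Let x_1 = y, x_2 = y'. Then x_1' = x_2 and x_2' = 15x_1 - 2x_2.
A = [[0,1],[15,-2]]; det(A-λI) = λ^2 + 2λ - 15.
Eigenvalues λ = 3, -5 with eigenvectors (1,3), (1,-5).

y(t) = C_1e^(3t) + C_2e^(-5t)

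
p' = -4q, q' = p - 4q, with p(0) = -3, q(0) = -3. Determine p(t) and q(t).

p(t) = 6te^(-2t) - 3e^(-2t), q(t) = 3te^(-2t) - 3e^(-2t)

Coefficient matrix A = [[0, -4], [1, -4]].
Characteristic polynomial det(A - λI) = λ^2 + 4λ + 4 = 0.
Single eigenvalue λ = -2 with algebraic multiplicity 2.
Eigenvector v = (2,1); generalized eigenvector w with (A-λI)w=v is (-1,-1).
General solution: e^(-2t)[K_1·v + K_2·(t·v + w)].
Applying p(0)=-3, q(0)=-3 gives K_1=0, K_2=3.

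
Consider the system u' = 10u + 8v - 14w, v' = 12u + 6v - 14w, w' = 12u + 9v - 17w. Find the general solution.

Coefficient matrix A = [[10, 8, -14], [12, 6, -14], [12, 9, -17]].
det(A - λI) = 0 gives eigenvalues λ = 4, -2, -3.
For λ=4: eigenvector (1,1,1).
For λ=-2: eigenvector (-1,-2,-2).
For λ=-3: eigenvector (2,2,3).
General solution: c_1e^(4t)(1,1,1) + c_2e^(-2t)(-1,-2,-2) + c_3e^(-3t)(2,2,3).

u(t) = c_1e^(4t) - c_2e^(-2t) + 2c_3e^(-3t), v(t) = c_1e^(4t) - 2c_2e^(-2t) + 2c_3e^(-3t), w(t) = c_1e^(4t) - 2c_2e^(-2t) + 3c_3e^(-3t)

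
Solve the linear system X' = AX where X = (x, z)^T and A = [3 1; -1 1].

Coefficient matrix A = [[3, 1], [-1, 1]].
Characteristic polynomial det(A - λI) = λ^2 - 4λ + 4 = 0.
Single eigenvalue λ = 2 with algebraic multiplicity 2.
Eigenvector v = (-1,1); generalized eigenvector w with (A-λI)w=v is (-2,1).
General solution: e^(2t)[K_1·v + K_2·(t·v + w)].

x(t) = -K_1e^(2t) - K_2te^(2t) - 2K_2e^(2t), z(t) = K_1e^(2t) + K_2te^(2t) + K_2e^(2t)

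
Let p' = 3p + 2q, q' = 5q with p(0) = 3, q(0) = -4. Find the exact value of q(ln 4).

-4096

A = [[3,2],[0,5]]; eigenvalues λ = 5, 3.
Eigenvectors: (-1,-1) for λ=5, (1,0) for λ=3.
From the initial condition, c_1 = 4, c_2 = 7.
q(ln 4) = (4)(4^5)(-1) + (7)(4^3)(0) = -4096.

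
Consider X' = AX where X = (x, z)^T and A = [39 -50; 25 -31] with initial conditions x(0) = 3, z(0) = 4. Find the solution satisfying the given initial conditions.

x(t) = -19e^(4t)sin(5t) + 3e^(4t)cos(5t), z(t) = -13e^(4t)sin(5t) + 4e^(4t)cos(5t)

Coefficient matrix A = [[39, -50], [25, -31]].
Characteristic polynomial det(A - λI) = λ^2 - 8λ + 41 = 0.
Eigenvalues λ = 4 ± 5i (complex conjugate pair).
For λ=4+5i: an eigenvector is (-3,-2) - i(-1,-1) = (-3 + i, -2 + i).
A real fundamental pair from Re and Im of e^((4+5i)t)v: X_1 = e^(4t)(cos(5t)·(-3,-2) + sin(5t)·(-1,-1)), X_2 = e^(4t)(sin(5t)·(-3,-2) - cos(5t)·(-1,-1)).
General solution: c_1X_1 + c_2X_2.
Applying x(0)=3, z(0)=4 gives c_1=1, c_2=6.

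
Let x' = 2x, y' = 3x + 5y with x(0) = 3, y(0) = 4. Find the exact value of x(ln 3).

27

A = [[2,0],[3,5]]; eigenvalues λ = 2, 5.
Eigenvectors: (-1,1) for λ=2, (0,-1) for λ=5.
From the initial condition, c_1 = -3, c_2 = -7.
x(ln 3) = (-3)(3^2)(-1) + (-7)(3^5)(0) = 27.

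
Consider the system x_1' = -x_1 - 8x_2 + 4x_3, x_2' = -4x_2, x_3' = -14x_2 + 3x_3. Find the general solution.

x_1(t) = K_1e^(-t) + K_2e^(3t), x_2(t) = K_3e^(-4t), x_3(t) = K_2e^(3t) + 2K_3e^(-4t)

Coefficient matrix A = [[-1, -8, 4], [0, -4, 0], [0, -14, 3]].
det(A - λI) = 0 gives eigenvalues λ = -1, 3, -4.
For λ=-1: eigenvector (1,0,0).
For λ=3: eigenvector (1,0,1).
For λ=-4: eigenvector (0,1,2).
General solution: K_1e^(-t)(1,0,0) + K_2e^(3t)(1,0,1) + K_3e^(-4t)(0,1,2).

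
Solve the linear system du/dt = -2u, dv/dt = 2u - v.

Coefficient matrix A = [[-2, 0], [2, -1]].
Characteristic polynomial det(A - λI) = λ^2 + 3λ + 2 = 0.
Eigenvalues λ = -2, -1.
For λ=-2: (A-λI) row 2 is [2, 1], so an eigenvector is (1, -2).
For λ=-1: (A-λI) row 1 is [-1, 0], so an eigenvector is (0, 1).
General solution: c_1e^(-2t)(1,-2) + c_2e^(-t)(0,1).

u(t) = c_1e^(-2t), v(t) = -2c_1e^(-2t) + c_2e^(-t)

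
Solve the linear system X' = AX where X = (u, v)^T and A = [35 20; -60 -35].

Coefficient matrix A = [[35, 20], [-60, -35]].
Characteristic polynomial det(A - λI) = λ^2 - 25 = 0.
Eigenvalues λ = -5, 5.
For λ=-5: (A-λI) row 1 is [40, 20], so an eigenvector is (-1, 2).
For λ=5: (A-λI) row 1 is [30, 20], so an eigenvector is (-2, 3).
General solution: c_1e^(-5t)(-1,2) + c_2e^(5t)(-2,3).

u(t) = -c_1e^(-5t) - 2c_2e^(5t), v(t) = 2c_1e^(-5t) + 3c_2e^(5t)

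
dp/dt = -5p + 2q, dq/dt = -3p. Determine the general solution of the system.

Coefficient matrix A = [[-5, 2], [-3, 0]].
Characteristic polynomial det(A - λI) = λ^2 + 5λ + 6 = 0.
Eigenvalues λ = -3, -2.
For λ=-3: (A-λI) row 1 is [-2, 2], so an eigenvector is (1, 1).
For λ=-2: (A-λI) row 1 is [-3, 2], so an eigenvector is (-2, -3).
General solution: C_1e^(-3t)(1,1) + C_2e^(-2t)(-2,-3).

p(t) = C_1e^(-3t) - 2C_2e^(-2t), q(t) = C_1e^(-3t) - 3C_2e^(-2t)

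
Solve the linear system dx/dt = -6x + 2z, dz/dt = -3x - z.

Coefficient matrix A = [[-6, 2], [-3, -1]].
Characteristic polynomial det(A - λI) = λ^2 + 7λ + 12 = 0.
Eigenvalues λ = -3, -4.
For λ=-3: (A-λI) row 1 is [-3, 2], so an eigenvector is (2, 3).
For λ=-4: (A-λI) row 1 is [-2, 2], so an eigenvector is (-1, -1).
General solution: c_1e^(-3t)(2,3) + c_2e^(-4t)(-1,-1).

x(t) = 2c_1e^(-3t) - c_2e^(-4t), z(t) = 3c_1e^(-3t) - c_2e^(-4t)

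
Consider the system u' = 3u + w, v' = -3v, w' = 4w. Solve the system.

u(t) = K_1e^(3t) + K_3e^(4t), v(t) = K_2e^(-3t), w(t) = K_3e^(4t)

Coefficient matrix A = [[3, 0, 1], [0, -3, 0], [0, 0, 4]].
det(A - λI) = 0 gives eigenvalues λ = 3, -3, 4.
For λ=3: eigenvector (1,0,0).
For λ=-3: eigenvector (0,1,0).
For λ=4: eigenvector (1,0,1).
General solution: K_1e^(3t)(1,0,0) + K_2e^(-3t)(0,1,0) + K_3e^(4t)(1,0,1).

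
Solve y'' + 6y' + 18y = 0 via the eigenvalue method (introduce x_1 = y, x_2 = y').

Let x_1 = y, x_2 = y'. Then x_1' = x_2 and x_2' = -18x_1 - 6x_2.
A = [[0,1],[-18,-6]]; det(A-λI) = λ^2 + 6λ + 18.
Eigenvalues λ = -3 ± 3i.

y(t) = C_1e^(-3t)cos(3t) + C_2e^(-3t)sin(3t)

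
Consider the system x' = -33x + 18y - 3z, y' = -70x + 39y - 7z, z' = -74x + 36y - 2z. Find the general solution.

x(t) = 3c_1e^(3t) + c_2e^(-3t) - 3c_3e^(4t), y(t) = 7c_1e^(3t) + 2c_2e^(-3t) - 7c_3e^(4t), z(t) = 6c_1e^(3t) + 2c_2e^(-3t) - 5c_3e^(4t)

Coefficient matrix A = [[-33, 18, -3], [-70, 39, -7], [-74, 36, -2]].
det(A - λI) = 0 gives eigenvalues λ = 3, -3, 4.
For λ=3: eigenvector (3,7,6).
For λ=-3: eigenvector (1,2,2).
For λ=4: eigenvector (-3,-7,-5).
General solution: c_1e^(3t)(3,7,6) + c_2e^(-3t)(1,2,2) + c_3e^(4t)(-3,-7,-5).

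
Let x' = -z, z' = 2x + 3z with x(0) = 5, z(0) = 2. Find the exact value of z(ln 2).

A = [[0,-1],[2,3]]; eigenvalues λ = 2, 1.
Eigenvectors: (-1,2) for λ=2, (1,-1) for λ=1.
From the initial condition, c_1 = 7, c_2 = 12.
z(ln 2) = (7)(2^2)(2) + (12)(2^1)(-1) = 32.

32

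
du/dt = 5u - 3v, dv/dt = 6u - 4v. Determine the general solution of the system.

u(t) = C_1e^(2t) - C_2e^(-t), v(t) = C_1e^(2t) - 2C_2e^(-t)

Coefficient matrix A = [[5, -3], [6, -4]].
Characteristic polynomial det(A - λI) = λ^2 - λ - 2 = 0.
Eigenvalues λ = 2, -1.
For λ=2: (A-λI) row 1 is [3, -3], so an eigenvector is (1, 1).
For λ=-1: (A-λI) row 1 is [6, -3], so an eigenvector is (-1, -2).
General solution: C_1e^(2t)(1,1) + C_2e^(-t)(-1,-2).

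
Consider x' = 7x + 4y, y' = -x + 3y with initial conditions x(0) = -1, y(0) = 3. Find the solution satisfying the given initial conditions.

Coefficient matrix A = [[7, 4], [-1, 3]].
Characteristic polynomial det(A - λI) = λ^2 - 10λ + 25 = 0.
Single eigenvalue λ = 5 with algebraic multiplicity 2.
Eigenvector v = (-2,1); generalized eigenvector w with (A-λI)w=v is (1,-1).
General solution: e^(5t)[K_1·v + K_2·(t·v + w)].
Applying x(0)=-1, y(0)=3 gives K_1=-2, K_2=-5.

x(t) = 10te^(5t) - e^(5t), y(t) = -5te^(5t) + 3e^(5t)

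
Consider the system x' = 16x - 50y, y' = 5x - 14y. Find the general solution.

x(t) = -3c_1e^(t)sin(5t) - c_1e^(t)cos(5t) - c_2e^(t)sin(5t) + 3c_2e^(t)cos(5t), y(t) = -c_1e^(t)sin(5t) + c_2e^(t)cos(5t)

Coefficient matrix A = [[16, -50], [5, -14]].
Characteristic polynomial det(A - λI) = λ^2 - 2λ + 26 = 0.
Eigenvalues λ = 1 ± 5i (complex conjugate pair).
For λ=1+5i: an eigenvector is (-1,0) - i(-3,-1) = (-1 + 3i, 0 + i).
A real fundamental pair from Re and Im of e^((1+5i)t)v: X_1 = e^(t)(cos(5t)·(-1,0) + sin(5t)·(-3,-1)), X_2 = e^(t)(sin(5t)·(-1,0) - cos(5t)·(-3,-1)).
General solution: c_1X_1 + c_2X_2.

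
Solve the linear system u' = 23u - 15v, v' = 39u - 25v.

u(t) = 2c_1e^(-t)sin(3t) - c_1e^(-t)cos(3t) - c_2e^(-t)sin(3t) - 2c_2e^(-t)cos(3t), v(t) = 3c_1e^(-t)sin(3t) - 2c_1e^(-t)cos(3t) - 2c_2e^(-t)sin(3t) - 3c_2e^(-t)cos(3t)

Coefficient matrix A = [[23, -15], [39, -25]].
Characteristic polynomial det(A - λI) = λ^2 + 2λ + 10 = 0.
Eigenvalues λ = -1 ± 3i (complex conjugate pair).
For λ=-1+3i: an eigenvector is (-1,-2) - i(2,3) = (-1 - 2i, -2 - 3i).
A real fundamental pair from Re and Im of e^((-1+3i)t)v: X_1 = e^(-t)(cos(3t)·(-1,-2) + sin(3t)·(2,3)), X_2 = e^(-t)(sin(3t)·(-1,-2) - cos(3t)·(2,3)).
General solution: c_1X_1 + c_2X_2.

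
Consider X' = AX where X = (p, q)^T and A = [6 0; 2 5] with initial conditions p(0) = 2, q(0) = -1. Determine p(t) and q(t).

Coefficient matrix A = [[6, 0], [2, 5]].
Characteristic polynomial det(A - λI) = λ^2 - 11λ + 30 = 0.
Eigenvalues λ = 5, 6.
For λ=5: (A-λI) row 1 is [1, 0], so an eigenvector is (0, 1).
For λ=6: (A-λI) row 2 is [2, -1], so an eigenvector is (-1, -2).
General solution: c_1e^(5t)(0,1) + c_2e^(6t)(-1,-2).
Applying p(0)=2, q(0)=-1 gives c_1=-5, c_2=-2.

p(t) = 2e^(6t), q(t) = 4e^(6t) - 5e^(5t)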